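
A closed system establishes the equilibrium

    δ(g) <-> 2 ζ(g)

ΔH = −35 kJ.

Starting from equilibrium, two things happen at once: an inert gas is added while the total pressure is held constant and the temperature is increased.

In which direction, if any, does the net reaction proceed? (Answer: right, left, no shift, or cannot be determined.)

cannot be determined

Adding inert gas at constant total pressure expands the volume and lowers every reacting partial pressure. With Δn_gas = 2 − 1 = +1, Q moves away from K toward the side with fewer gas moles, so the system shifts toward the side with more gas moles — to the right.
The forward reaction is exothermic. Raising T favours the endothermic direction — shift to the left.
The individual effects push in opposite directions; without quantitative information the net direction cannot be determined.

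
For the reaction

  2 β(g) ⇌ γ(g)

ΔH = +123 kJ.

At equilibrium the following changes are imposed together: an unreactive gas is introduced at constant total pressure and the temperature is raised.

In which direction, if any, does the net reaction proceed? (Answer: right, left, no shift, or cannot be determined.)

cannot be determined

Adding inert gas at constant total pressure expands the volume and lowers every reacting partial pressure. With Δn_gas = 1 − 2 = -1, Q moves away from K toward the side with fewer gas moles, so the system shifts toward the side with more gas moles — to the left.
The forward reaction is endothermic. Raising T favours the endothermic direction — shift to the right.
The individual effects push in opposite directions; without quantitative information the net direction cannot be determined.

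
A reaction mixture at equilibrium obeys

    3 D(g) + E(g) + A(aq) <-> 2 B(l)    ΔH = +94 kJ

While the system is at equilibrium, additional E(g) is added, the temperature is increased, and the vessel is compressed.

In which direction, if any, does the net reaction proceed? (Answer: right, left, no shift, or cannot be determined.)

right

Adding E (g), a reactant, drives the reaction to the right.
The forward reaction is endothermic. Raising T favours the endothermic direction — shift to the right.
Gas moles: reactants 4, products 0 (Δn_gas = -4). Compression shifts the system toward the side with fewer moles of gas — to the right.
All effects act in the same direction — net shift to the right.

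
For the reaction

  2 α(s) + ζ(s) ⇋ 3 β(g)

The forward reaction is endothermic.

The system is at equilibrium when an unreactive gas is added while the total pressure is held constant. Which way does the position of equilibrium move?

right

Adding inert gas at constant total pressure expands the volume and lowers every reacting partial pressure. With Δn_gas = 3 − 0 = +3, Q moves away from K toward the side with fewer gas moles, so the system shifts toward the side with more gas moles — to the right.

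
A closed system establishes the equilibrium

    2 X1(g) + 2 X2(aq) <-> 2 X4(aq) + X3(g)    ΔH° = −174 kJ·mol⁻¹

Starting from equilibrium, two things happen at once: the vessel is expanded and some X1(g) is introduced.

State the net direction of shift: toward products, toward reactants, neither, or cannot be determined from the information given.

cannot be determined

Gas moles: reactants 2, products 1 (Δn_gas = -1). Expansion shifts the system toward the side with more moles of gas — to the left.
Adding X1 (g), a reactant, drives the reaction to the right.
The individual effects push in opposite directions; without quantitative information the net direction cannot be determined.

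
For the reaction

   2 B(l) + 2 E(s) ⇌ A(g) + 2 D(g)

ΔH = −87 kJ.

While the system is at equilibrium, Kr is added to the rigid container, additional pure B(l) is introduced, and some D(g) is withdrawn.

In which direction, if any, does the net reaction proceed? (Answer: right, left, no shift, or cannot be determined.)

At constant volume, adding an inert gas leaves every reacting species' partial pressure unchanged, so Q is unchanged — no shift from this change.
B is a pure liquid; its activity is 1 regardless of amount, so Q is unaffected — no shift from this change.
Removing D (g), a product, drives the reaction to the right.
Only the nonzero effect(s) matter; the net shift is to the right.

right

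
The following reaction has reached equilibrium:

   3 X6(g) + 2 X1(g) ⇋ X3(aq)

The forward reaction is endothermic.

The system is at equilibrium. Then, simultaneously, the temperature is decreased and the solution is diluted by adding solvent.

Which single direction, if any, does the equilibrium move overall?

The forward reaction is endothermic. Lowering T favours the exothermic direction — shift to the left.
Dilution lowers every aqueous concentration by the same factor. Δn_aq = 1 − 0 = +1, so the system shifts toward the side with more dissolved moles — to the right.
The individual effects push in opposite directions; without quantitative information the net direction cannot be determined.

cannot be determined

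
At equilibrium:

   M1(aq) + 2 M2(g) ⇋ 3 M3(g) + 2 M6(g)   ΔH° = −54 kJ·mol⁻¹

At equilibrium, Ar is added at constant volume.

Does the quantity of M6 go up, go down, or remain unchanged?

At constant volume, adding an inert gas leaves every reacting species' partial pressure unchanged, so Q is unchanged — no shift from this change.
No net shift occurs, so the amount of M6 is unchanged.

unchanged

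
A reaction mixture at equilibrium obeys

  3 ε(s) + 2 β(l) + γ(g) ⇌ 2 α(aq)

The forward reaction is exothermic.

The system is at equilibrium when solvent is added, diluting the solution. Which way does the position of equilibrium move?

right

Dilution lowers every aqueous concentration by the same factor. Δn_aq = 2 − 0 = +2, so the system shifts toward the side with more dissolved moles — to the right.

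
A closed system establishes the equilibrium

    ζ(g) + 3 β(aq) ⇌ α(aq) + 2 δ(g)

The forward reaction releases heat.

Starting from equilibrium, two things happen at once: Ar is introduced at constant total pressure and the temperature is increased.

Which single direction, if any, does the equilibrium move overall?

Adding inert gas at constant total pressure expands the volume and lowers every reacting partial pressure. With Δn_gas = 2 − 1 = +1, Q moves away from K toward the side with fewer gas moles, so the system shifts toward the side with more gas moles — to the right.
The forward reaction is exothermic. Raising T favours the endothermic direction — shift to the left.
The individual effects push in opposite directions; without quantitative information the net direction cannot be determined.

cannot be determined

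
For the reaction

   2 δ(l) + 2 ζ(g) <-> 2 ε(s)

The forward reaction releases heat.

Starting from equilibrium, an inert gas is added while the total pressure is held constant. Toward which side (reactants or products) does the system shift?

left

Adding inert gas at constant total pressure expands the volume and lowers every reacting partial pressure. With Δn_gas = 0 − 2 = -2, Q moves away from K toward the side with fewer gas moles, so the system shifts toward the side with more gas moles — to the left.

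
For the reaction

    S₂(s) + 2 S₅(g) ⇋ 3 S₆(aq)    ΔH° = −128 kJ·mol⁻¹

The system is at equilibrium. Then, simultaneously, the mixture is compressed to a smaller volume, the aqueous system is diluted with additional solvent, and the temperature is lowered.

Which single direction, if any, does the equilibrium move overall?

Gas moles: reactants 2, products 0 (Δn_gas = -2). Compression shifts the system toward the side with fewer moles of gas — to the right.
Dilution lowers every aqueous concentration by the same factor. Δn_aq = 3 − 0 = +3, so the system shifts toward the side with more dissolved moles — to the right.
The forward reaction is exothermic. Lowering T favours the exothermic direction — shift to the right.
All effects act in the same direction — net shift to the right.

right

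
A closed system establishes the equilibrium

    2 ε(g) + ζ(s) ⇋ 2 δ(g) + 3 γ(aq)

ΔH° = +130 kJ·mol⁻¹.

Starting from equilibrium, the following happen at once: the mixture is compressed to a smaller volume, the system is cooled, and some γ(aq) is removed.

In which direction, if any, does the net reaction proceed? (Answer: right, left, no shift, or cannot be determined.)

cannot be determined

Gas moles: reactants 2, products 2. Δn_gas = 0, so a volume change leaves Q equal to K — no shift from this change.
The forward reaction is endothermic. Lowering T favours the exothermic direction — shift to the left.
Removing γ (aq), a product, drives the reaction to the right.
The individual effects push in opposite directions; without quantitative information the net direction cannot be determined.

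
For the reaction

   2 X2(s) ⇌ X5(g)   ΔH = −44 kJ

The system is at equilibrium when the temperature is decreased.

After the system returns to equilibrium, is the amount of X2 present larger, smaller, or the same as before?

The forward reaction is exothermic. Lowering T favours the exothermic direction — shift to the right.
The net shift is to the right. X2 is a reactant, so its amount decreases.

decreases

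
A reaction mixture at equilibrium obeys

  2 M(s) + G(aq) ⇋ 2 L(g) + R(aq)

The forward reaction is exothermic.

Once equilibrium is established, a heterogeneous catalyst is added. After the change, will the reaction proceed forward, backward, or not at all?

no shift

A catalyst speeds both forward and reverse rates equally; it changes neither Q nor K — no shift from this change.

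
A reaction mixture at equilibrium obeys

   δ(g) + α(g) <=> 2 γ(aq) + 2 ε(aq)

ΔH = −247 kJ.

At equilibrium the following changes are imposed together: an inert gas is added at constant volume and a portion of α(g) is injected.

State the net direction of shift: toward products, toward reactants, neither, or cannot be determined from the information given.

right

At constant volume, adding an inert gas leaves every reacting species' partial pressure unchanged, so Q is unchanged — no shift from this change.
Adding α (g), a reactant, drives the reaction to the right.
Only the nonzero effect(s) matter; the net shift is to the right.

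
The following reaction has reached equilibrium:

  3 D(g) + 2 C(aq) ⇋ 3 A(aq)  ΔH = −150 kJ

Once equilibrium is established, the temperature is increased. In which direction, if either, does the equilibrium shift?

left

The forward reaction is exothermic. Raising T favours the endothermic direction — shift to the left.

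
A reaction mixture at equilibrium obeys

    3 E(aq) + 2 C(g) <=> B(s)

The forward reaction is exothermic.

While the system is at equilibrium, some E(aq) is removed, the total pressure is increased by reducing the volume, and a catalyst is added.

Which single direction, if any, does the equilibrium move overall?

Removing E (aq), a reactant, drives the reaction to the left.
Gas moles: reactants 2, products 0 (Δn_gas = -2). Compression shifts the system toward the side with fewer moles of gas — to the right.
A catalyst speeds both forward and reverse rates equally; it changes neither Q nor K — no shift from this change.
The individual effects push in opposite directions; without quantitative information the net direction cannot be determined.

cannot be determined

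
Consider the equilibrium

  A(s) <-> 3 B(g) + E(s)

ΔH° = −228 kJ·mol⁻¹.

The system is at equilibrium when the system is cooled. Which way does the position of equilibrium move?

The forward reaction is exothermic. Lowering T favours the exothermic direction — shift to the right.

right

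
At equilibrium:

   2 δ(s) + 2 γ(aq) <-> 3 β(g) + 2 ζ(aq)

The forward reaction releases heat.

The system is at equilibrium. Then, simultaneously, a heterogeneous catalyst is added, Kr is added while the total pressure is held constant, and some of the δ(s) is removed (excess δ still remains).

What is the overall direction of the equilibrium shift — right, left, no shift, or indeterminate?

right

A catalyst speeds both forward and reverse rates equally; it changes neither Q nor K — no shift from this change.
Adding inert gas at constant total pressure expands the volume and lowers every reacting partial pressure. With Δn_gas = 3 − 0 = +3, Q moves away from K toward the side with fewer gas moles, so the system shifts toward the side with more gas moles — to the right.
δ is a pure solid; its activity is 1 regardless of amount, so Q is unaffected — no shift from this change.
Only the nonzero effect(s) matter; the net shift is to the right.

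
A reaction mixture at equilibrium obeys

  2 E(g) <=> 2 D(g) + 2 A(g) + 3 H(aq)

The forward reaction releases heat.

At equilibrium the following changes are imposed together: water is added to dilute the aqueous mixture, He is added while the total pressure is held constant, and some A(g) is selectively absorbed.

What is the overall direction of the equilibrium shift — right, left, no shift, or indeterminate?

Dilution lowers every aqueous concentration by the same factor. Δn_aq = 3 − 0 = +3, so the system shifts toward the side with more dissolved moles — to the right.
Adding inert gas at constant total pressure expands the volume and lowers every reacting partial pressure. With Δn_gas = 4 − 2 = +2, Q moves away from K toward the side with fewer gas moles, so the system shifts toward the side with more gas moles — to the right.
Removing A (g), a product, drives the reaction to the right.
All effects act in the same direction — net shift to the right.

right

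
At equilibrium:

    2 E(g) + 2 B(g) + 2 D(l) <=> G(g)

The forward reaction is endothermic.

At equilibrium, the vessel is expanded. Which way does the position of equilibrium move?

Gas moles: reactants 4, products 1 (Δn_gas = -3). Expansion shifts the system toward the side with more moles of gas — to the left.

left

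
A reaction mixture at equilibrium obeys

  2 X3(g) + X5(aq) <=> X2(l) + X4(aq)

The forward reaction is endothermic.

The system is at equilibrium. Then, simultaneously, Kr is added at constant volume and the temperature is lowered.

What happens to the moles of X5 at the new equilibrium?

At constant volume, adding an inert gas leaves every reacting species' partial pressure unchanged, so Q is unchanged — no shift from this change.
The forward reaction is endothermic. Lowering T favours the exothermic direction — shift to the left.
The net shift is to the left. X5 is a reactant, so its amount increases.

increases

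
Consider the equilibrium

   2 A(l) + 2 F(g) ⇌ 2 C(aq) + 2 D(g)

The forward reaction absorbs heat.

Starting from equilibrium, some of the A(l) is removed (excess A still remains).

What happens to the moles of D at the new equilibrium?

A is a pure liquid; its activity is 1 regardless of amount, so Q is unaffected — no shift from this change.
No net shift occurs, so the amount of D is unchanged.

unchanged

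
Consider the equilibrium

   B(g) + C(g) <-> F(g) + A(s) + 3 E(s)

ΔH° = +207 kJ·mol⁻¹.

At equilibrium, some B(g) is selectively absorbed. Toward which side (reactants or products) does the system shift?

Removing B (g), a reactant, drives the reaction to the left.

left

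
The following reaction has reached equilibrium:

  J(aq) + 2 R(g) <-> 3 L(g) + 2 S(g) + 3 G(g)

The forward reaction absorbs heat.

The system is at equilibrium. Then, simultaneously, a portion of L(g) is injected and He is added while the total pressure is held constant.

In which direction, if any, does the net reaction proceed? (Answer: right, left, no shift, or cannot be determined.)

Adding L (g), a product, drives the reaction to the left.
Adding inert gas at constant total pressure expands the volume and lowers every reacting partial pressure. With Δn_gas = 8 − 2 = +6, Q moves away from K toward the side with fewer gas moles, so the system shifts toward the side with more gas moles — to the right.
The individual effects push in opposite directions; without quantitative information the net direction cannot be determined.

cannot be determined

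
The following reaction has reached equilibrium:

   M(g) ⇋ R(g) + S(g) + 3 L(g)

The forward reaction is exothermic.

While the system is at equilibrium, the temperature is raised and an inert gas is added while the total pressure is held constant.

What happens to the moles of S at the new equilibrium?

The forward reaction is exothermic. Raising T favours the endothermic direction — shift to the left.
Adding inert gas at constant total pressure expands the volume and lowers every reacting partial pressure. With Δn_gas = 5 − 1 = +4, Q moves away from K toward the side with fewer gas moles, so the system shifts toward the side with more gas moles — to the right.
The two effects oppose each other, so the net shift — and hence the change in S — cannot be determined from the given information.

cannot be determined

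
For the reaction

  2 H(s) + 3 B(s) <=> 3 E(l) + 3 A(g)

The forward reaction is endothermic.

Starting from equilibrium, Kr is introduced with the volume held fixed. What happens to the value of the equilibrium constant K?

The equilibrium constant depends only on temperature. This perturbation changes neither the position of equilibrium nor K.

unchanged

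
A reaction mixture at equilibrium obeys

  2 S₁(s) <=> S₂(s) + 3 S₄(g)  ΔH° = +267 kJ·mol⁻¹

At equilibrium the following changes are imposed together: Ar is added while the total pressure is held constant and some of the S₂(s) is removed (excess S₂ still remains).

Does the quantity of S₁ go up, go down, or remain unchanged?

Adding inert gas at constant total pressure expands the volume and lowers every reacting partial pressure. With Δn_gas = 3 − 0 = +3, Q moves away from K toward the side with fewer gas moles, so the system shifts toward the side with more gas moles — to the right.
S₂ is a pure solid; its activity is 1 regardless of amount, so Q is unaffected — no shift from this change.
The net shift is to the right. S₁ is a reactant, so its amount decreases.

decreases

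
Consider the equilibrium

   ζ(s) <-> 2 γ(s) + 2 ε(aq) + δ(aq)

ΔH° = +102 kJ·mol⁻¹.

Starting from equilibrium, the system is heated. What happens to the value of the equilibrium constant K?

K depends on temperature via the van 't Hoff relation. The forward reaction is endothermic, so raising T increases K.

increases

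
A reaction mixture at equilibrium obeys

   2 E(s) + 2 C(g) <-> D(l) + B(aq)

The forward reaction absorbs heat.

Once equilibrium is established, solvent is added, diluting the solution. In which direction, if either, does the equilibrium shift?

right

Dilution lowers every aqueous concentration by the same factor. Δn_aq = 1 − 0 = +1, so the system shifts toward the side with more dissolved moles — to the right.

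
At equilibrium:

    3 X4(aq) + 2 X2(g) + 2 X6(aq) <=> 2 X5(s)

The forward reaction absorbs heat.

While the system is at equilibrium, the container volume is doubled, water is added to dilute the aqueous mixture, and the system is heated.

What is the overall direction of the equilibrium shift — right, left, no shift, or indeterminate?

Gas moles: reactants 2, products 0 (Δn_gas = -2). Expansion shifts the system toward the side with more moles of gas — to the left.
Dilution lowers every aqueous concentration by the same factor. Δn_aq = 0 − 5 = -5, so the system shifts toward the side with more dissolved moles — to the left.
The forward reaction is endothermic. Raising T favours the endothermic direction — shift to the right.
The individual effects push in opposite directions; without quantitative information the net direction cannot be determined.

cannot be determined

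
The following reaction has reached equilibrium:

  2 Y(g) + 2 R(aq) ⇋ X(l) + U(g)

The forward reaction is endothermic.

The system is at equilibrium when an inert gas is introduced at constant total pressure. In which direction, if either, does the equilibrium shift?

Adding inert gas at constant total pressure expands the volume and lowers every reacting partial pressure. With Δn_gas = 1 − 2 = -1, Q moves away from K toward the side with fewer gas moles, so the system shifts toward the side with more gas moles — to the left.

left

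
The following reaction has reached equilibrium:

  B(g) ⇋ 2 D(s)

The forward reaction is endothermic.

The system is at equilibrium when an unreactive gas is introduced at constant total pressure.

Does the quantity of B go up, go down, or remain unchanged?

increases

Adding inert gas at constant total pressure expands the volume and lowers every reacting partial pressure. With Δn_gas = 0 − 1 = -1, Q moves away from K toward the side with fewer gas moles, so the system shifts toward the side with more gas moles — to the left.
The net shift is to the left. B is a reactant, so its amount increases.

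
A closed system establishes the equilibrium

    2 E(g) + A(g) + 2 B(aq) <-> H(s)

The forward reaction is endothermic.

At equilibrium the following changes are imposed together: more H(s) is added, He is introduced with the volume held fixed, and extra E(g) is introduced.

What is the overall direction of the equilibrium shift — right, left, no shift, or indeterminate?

right

H is a pure solid; its activity is 1 regardless of amount, so Q is unaffected — no shift from this change.
At constant volume, adding an inert gas leaves every reacting species' partial pressure unchanged, so Q is unchanged — no shift from this change.
Adding E (g), a reactant, drives the reaction to the right.
Only the nonzero effect(s) matter; the net shift is to the right.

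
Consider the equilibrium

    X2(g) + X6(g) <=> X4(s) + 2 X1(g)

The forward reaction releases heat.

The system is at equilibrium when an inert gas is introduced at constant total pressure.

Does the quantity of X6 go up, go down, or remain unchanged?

unchanged

Adding inert gas at constant total pressure expands the volume, scaling every reacting partial pressure by the same factor. Δn_gas = 2 − 2 = 0, so Q is unchanged — no shift.
No net shift occurs, so the amount of X6 is unchanged.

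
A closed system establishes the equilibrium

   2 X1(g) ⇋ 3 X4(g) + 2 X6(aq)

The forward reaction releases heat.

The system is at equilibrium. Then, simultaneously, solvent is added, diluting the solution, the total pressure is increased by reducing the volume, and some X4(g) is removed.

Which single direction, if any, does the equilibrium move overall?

Dilution lowers every aqueous concentration by the same factor. Δn_aq = 2 − 0 = +2, so the system shifts toward the side with more dissolved moles — to the right.
Gas moles: reactants 2, products 3 (Δn_gas = +1). Compression shifts the system toward the side with fewer moles of gas — to the left.
Removing X4 (g), a product, drives the reaction to the right.
The individual effects push in opposite directions; without quantitative information the net direction cannot be determined.

cannot be determined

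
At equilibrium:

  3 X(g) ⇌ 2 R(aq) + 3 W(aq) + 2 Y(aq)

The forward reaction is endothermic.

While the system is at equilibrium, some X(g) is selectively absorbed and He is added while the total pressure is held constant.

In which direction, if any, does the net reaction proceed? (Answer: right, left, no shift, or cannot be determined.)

Removing X (g), a reactant, drives the reaction to the left.
Adding inert gas at constant total pressure expands the volume and lowers every reacting partial pressure. With Δn_gas = 0 − 3 = -3, Q moves away from K toward the side with fewer gas moles, so the system shifts toward the side with more gas moles — to the left.
All effects act in the same direction — net shift to the left.

left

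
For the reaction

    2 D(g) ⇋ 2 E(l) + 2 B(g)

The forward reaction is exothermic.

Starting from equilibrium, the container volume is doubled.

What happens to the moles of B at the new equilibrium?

unchanged

Gas moles: reactants 2, products 2. Δn_gas = 0, so a volume change leaves Q equal to K — no shift from this change.
No net shift occurs, so the amount of B is unchanged.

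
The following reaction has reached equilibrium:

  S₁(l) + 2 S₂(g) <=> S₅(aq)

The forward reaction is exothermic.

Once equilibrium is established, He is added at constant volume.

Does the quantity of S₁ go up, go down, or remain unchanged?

At constant volume, adding an inert gas leaves every reacting species' partial pressure unchanged, so Q is unchanged — no shift from this change.
No net shift occurs, so the amount of S₁ is unchanged.

unchanged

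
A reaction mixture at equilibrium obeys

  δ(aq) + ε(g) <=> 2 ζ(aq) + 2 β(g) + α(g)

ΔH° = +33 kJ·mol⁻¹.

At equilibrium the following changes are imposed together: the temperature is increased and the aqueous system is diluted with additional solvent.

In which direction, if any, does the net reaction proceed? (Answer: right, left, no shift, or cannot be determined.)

right

The forward reaction is endothermic. Raising T favours the endothermic direction — shift to the right.
Dilution lowers every aqueous concentration by the same factor. Δn_aq = 2 − 1 = +1, so the system shifts toward the side with more dissolved moles — to the right.
All effects act in the same direction — net shift to the right.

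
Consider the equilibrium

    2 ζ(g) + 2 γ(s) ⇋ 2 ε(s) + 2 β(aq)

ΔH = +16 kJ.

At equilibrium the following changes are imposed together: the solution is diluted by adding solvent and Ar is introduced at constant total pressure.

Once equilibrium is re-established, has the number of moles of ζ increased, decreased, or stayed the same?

cannot be determined

Dilution lowers every aqueous concentration by the same factor. Δn_aq = 2 − 0 = +2, so the system shifts toward the side with more dissolved moles — to the right.
Adding inert gas at constant total pressure expands the volume and lowers every reacting partial pressure. With Δn_gas = 0 − 2 = -2, Q moves away from K toward the side with fewer gas moles, so the system shifts toward the side with more gas moles — to the left.
The two effects oppose each other, so the net shift — and hence the change in ζ — cannot be determined from the given information.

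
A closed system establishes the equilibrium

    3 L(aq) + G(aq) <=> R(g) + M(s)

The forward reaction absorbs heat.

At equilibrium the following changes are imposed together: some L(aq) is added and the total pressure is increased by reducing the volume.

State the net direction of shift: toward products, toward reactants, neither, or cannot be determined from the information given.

cannot be determined

Adding L (aq), a reactant, drives the reaction to the right.
Gas moles: reactants 0, products 1 (Δn_gas = +1). Compression shifts the system toward the side with fewer moles of gas — to the left.
The individual effects push in opposite directions; without quantitative information the net direction cannot be determined.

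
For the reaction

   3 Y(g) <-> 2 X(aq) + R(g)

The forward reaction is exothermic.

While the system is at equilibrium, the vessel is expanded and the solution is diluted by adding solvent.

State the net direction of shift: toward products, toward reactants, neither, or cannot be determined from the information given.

Gas moles: reactants 3, products 1 (Δn_gas = -2). Expansion shifts the system toward the side with more moles of gas — to the left.
Dilution lowers every aqueous concentration by the same factor. Δn_aq = 2 − 0 = +2, so the system shifts toward the side with more dissolved moles — to the right.
The individual effects push in opposite directions; without quantitative information the net direction cannot be determined.

cannot be determined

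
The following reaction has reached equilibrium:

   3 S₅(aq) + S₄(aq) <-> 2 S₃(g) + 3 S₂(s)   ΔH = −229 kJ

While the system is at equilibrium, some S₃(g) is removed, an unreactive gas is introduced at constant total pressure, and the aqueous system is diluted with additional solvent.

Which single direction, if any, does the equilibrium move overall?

Removing S₃ (g), a product, drives the reaction to the right.
Adding inert gas at constant total pressure expands the volume and lowers every reacting partial pressure. With Δn_gas = 2 − 0 = +2, Q moves away from K toward the side with fewer gas moles, so the system shifts toward the side with more gas moles — to the right.
Dilution lowers every aqueous concentration by the same factor. Δn_aq = 0 − 4 = -4, so the system shifts toward the side with more dissolved moles — to the left.
The individual effects push in opposite directions; without quantitative information the net direction cannot be determined.

cannot be determined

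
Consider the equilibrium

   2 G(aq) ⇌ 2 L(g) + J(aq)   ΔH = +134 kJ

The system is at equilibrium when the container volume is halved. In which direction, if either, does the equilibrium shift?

left

Gas moles: reactants 0, products 2 (Δn_gas = +2). Compression shifts the system toward the side with fewer moles of gas — to the left.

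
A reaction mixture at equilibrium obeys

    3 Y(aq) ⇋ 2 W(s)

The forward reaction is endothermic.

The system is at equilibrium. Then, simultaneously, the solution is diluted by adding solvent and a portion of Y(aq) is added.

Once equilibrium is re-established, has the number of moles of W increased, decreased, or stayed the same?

Dilution lowers every aqueous concentration by the same factor. Δn_aq = 0 − 3 = -3, so the system shifts toward the side with more dissolved moles — to the left.
Adding Y (aq), a reactant, drives the reaction to the right.
The two effects oppose each other, so the net shift — and hence the change in W — cannot be determined from the given information.

cannot be determined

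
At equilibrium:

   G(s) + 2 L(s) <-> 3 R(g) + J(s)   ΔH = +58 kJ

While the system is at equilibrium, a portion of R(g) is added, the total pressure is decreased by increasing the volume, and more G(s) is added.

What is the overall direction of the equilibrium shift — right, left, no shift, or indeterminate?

cannot be determined

Adding R (g), a product, drives the reaction to the left.
Gas moles: reactants 0, products 3 (Δn_gas = +3). Expansion shifts the system toward the side with more moles of gas — to the right.
G is a pure solid; its activity is 1 regardless of amount, so Q is unaffected — no shift from this change.
The individual effects push in opposite directions; without quantitative information the net direction cannot be determined.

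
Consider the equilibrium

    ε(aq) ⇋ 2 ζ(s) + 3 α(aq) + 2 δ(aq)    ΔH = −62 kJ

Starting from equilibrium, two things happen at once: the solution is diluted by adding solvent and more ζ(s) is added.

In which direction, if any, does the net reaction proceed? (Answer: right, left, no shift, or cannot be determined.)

Dilution lowers every aqueous concentration by the same factor. Δn_aq = 5 − 1 = +4, so the system shifts toward the side with more dissolved moles — to the right.
ζ is a pure solid; its activity is 1 regardless of amount, so Q is unaffected — no shift from this change.
Only the nonzero effect(s) matter; the net shift is to the right.

right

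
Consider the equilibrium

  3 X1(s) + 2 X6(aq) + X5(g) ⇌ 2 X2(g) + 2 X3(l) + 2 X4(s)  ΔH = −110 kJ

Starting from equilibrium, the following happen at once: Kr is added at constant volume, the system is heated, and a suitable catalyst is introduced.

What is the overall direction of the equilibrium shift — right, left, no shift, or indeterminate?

At constant volume, adding an inert gas leaves every reacting species' partial pressure unchanged, so Q is unchanged — no shift from this change.
The forward reaction is exothermic. Raising T favours the endothermic direction — shift to the left.
A catalyst speeds both forward and reverse rates equally; it changes neither Q nor K — no shift from this change.
Only the nonzero effect(s) matter; the net shift is to the left.

left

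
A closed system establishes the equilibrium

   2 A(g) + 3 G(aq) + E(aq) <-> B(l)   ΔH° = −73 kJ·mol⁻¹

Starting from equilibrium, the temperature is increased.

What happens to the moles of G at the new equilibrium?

The forward reaction is exothermic. Raising T favours the endothermic direction — shift to the left.
The net shift is to the left. G is a reactant, so its amount increases.

increases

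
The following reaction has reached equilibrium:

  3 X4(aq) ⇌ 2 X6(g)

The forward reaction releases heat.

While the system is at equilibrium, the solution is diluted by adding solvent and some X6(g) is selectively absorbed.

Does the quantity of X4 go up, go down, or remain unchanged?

Dilution lowers every aqueous concentration by the same factor. Δn_aq = 0 − 3 = -3, so the system shifts toward the side with more dissolved moles — to the left.
Removing X6 (g), a product, drives the reaction to the right.
The two effects oppose each other, so the net shift — and hence the change in X4 — cannot be determined from the given information.

cannot be determined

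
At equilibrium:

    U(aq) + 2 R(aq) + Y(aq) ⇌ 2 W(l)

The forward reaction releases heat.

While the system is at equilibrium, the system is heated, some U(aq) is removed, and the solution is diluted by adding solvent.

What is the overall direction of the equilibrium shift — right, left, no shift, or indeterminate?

The forward reaction is exothermic. Raising T favours the endothermic direction — shift to the left.
Removing U (aq), a reactant, drives the reaction to the left.
Dilution lowers every aqueous concentration by the same factor. Δn_aq = 0 − 4 = -4, so the system shifts toward the side with more dissolved moles — to the left.
All effects act in the same direction — net shift to the left.

left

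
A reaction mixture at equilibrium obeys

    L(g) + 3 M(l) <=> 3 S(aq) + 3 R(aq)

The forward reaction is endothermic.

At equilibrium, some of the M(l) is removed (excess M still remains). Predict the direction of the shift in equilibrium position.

M is a pure liquid; its activity is 1 regardless of amount, so Q is unaffected — no shift from this change.

no shift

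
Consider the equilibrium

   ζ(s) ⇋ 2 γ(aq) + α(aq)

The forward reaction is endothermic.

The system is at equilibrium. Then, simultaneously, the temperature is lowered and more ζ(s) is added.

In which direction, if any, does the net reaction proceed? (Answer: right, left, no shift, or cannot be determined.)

The forward reaction is endothermic. Lowering T favours the exothermic direction — shift to the left.
ζ is a pure solid; its activity is 1 regardless of amount, so Q is unaffected — no shift from this change.
Only the nonzero effect(s) matter; the net shift is to the left.

left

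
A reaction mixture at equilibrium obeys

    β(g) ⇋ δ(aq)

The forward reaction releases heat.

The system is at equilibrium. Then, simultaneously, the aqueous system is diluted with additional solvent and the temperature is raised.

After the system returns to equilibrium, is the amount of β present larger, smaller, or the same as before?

Dilution lowers every aqueous concentration by the same factor. Δn_aq = 1 − 0 = +1, so the system shifts toward the side with more dissolved moles — to the right.
The forward reaction is exothermic. Raising T favours the endothermic direction — shift to the left.
The two effects oppose each other, so the net shift — and hence the change in β — cannot be determined from the given information.

cannot be determined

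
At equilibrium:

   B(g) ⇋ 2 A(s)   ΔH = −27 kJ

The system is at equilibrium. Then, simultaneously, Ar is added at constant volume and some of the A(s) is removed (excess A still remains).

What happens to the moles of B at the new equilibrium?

At constant volume, adding an inert gas leaves every reacting species' partial pressure unchanged, so Q is unchanged — no shift from this change.
A is a pure solid; its activity is 1 regardless of amount, so Q is unaffected — no shift from this change.
No net shift occurs, so the amount of B is unchanged.

unchanged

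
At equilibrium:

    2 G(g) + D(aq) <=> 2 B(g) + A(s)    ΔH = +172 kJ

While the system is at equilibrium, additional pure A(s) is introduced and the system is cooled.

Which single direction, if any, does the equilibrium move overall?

left

A is a pure solid; its activity is 1 regardless of amount, so Q is unaffected — no shift from this change.
The forward reaction is endothermic. Lowering T favours the exothermic direction — shift to the left.
Only the nonzero effect(s) matter; the net shift is to the left.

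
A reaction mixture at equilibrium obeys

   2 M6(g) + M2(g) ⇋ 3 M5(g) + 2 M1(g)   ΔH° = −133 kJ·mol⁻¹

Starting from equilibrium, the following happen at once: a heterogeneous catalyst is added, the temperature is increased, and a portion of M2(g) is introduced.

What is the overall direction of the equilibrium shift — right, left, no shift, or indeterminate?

A catalyst speeds both forward and reverse rates equally; it changes neither Q nor K — no shift from this change.
The forward reaction is exothermic. Raising T favours the endothermic direction — shift to the left.
Adding M2 (g), a reactant, drives the reaction to the right.
The individual effects push in opposite directions; without quantitative information the net direction cannot be determined.

cannot be determined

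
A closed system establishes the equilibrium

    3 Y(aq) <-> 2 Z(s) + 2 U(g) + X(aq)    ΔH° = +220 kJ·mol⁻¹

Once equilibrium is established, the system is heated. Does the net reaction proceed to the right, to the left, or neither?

right

The forward reaction is endothermic. Raising T favours the endothermic direction — shift to the right.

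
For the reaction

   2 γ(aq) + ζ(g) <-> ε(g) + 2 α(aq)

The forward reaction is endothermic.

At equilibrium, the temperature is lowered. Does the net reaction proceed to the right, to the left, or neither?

left

The forward reaction is endothermic. Lowering T favours the exothermic direction — shift to the left.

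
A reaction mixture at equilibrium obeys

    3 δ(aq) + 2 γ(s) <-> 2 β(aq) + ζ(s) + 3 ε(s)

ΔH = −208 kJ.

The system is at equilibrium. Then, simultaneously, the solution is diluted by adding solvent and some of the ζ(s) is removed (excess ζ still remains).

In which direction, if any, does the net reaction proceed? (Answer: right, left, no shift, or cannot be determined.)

left

Dilution lowers every aqueous concentration by the same factor. Δn_aq = 2 − 3 = -1, so the system shifts toward the side with more dissolved moles — to the left.
ζ is a pure solid; its activity is 1 regardless of amount, so Q is unaffected — no shift from this change.
Only the nonzero effect(s) matter; the net shift is to the left.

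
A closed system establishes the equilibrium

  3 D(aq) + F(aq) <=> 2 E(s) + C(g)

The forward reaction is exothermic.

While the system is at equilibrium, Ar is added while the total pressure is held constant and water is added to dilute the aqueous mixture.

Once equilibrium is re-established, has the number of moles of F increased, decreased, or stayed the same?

cannot be determined

Adding inert gas at constant total pressure expands the volume and lowers every reacting partial pressure. With Δn_gas = 1 − 0 = +1, Q moves away from K toward the side with fewer gas moles, so the system shifts toward the side with more gas moles — to the right.
Dilution lowers every aqueous concentration by the same factor. Δn_aq = 0 − 4 = -4, so the system shifts toward the side with more dissolved moles — to the left.
The two effects oppose each other, so the net shift — and hence the change in F — cannot be determined from the given information.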